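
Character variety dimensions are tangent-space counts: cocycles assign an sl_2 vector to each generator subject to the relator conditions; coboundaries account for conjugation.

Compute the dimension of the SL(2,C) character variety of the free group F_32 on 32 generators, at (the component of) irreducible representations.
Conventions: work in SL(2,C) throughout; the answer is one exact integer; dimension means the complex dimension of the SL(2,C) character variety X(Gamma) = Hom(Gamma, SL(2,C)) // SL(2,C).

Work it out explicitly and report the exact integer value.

The free group F_32: 32 generators, no relators.
So Z^1 = (sl_2)^32 in full: dim Z^1 = 96.
Irreducibility makes the coboundary map sl_2 -> Z^1 injective (trivial centralizer), so dim B^1 = 3.
Therefore dim X = 96 - 3 = 93.

93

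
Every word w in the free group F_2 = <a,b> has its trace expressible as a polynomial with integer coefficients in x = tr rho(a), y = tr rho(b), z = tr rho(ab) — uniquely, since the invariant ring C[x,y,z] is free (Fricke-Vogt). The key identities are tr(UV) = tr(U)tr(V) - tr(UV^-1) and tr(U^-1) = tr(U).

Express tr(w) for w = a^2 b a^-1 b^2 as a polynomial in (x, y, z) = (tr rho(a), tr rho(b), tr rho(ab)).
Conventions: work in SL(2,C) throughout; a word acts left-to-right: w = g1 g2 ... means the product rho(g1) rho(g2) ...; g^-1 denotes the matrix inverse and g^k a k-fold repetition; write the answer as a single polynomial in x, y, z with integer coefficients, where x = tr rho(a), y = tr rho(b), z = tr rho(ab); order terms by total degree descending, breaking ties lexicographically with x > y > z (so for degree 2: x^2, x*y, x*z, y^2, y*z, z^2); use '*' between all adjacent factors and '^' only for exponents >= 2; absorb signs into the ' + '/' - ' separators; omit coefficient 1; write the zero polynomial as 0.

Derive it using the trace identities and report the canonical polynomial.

x^2*y^2*z - x^3*y - x*y^3 - x*y*z^2 + y^2*z + 3*x*y - z

trace(a^2 b) = trace(a)*trace(b a) - trace(b)  (reduce the a square) = x*z - y
trace(a^2) = trace(a)*trace(a) - trace(1)  (reduce the a square) = x^2 - 2
trace(b a^2 b) = trace(b)*trace(a^2 b) - trace(a^2)  (reduce the b square) = x*y*z - x^2 - y^2 + 2
trace(b^2 a^2 b) = trace(b)*trace(b a^2 b) - trace(b a^2)  (reduce the b square) = x*y^2*z - x^2*y - y^3 - x*z + 3*y
trace(b a b a) = trace(b a)*trace(b a) - trace(1)  (split on b) = z^2 - 2
trace(b a b) = trace(b)*trace(a b) - trace(a)  (reduce the b square) = y*z - x
trace(a^2 b a b) = trace(a)*trace(b a b a) - trace(b a b)  (reduce the a square) = x*z^2 - y*z - x
trace(a^2 b a) = trace(a)*trace(a b a) - trace(a b)  (reduce the a square) = x^2*z - x*y - z
trace(b^2 a^2 b a) = trace(b)*trace(a^2 b a b) - trace(a^2 b a)  (reduce the b square) = x*y*z^2 - x^2*z - y^2*z + z
trace(a^2 b a^-1 b^2) = trace(b^2 a^2 b)*trace(a) - trace(b^2 a^2 b a)  (eliminate a^-1) = x^2*y^2*z - x^3*y - x*y^3 - x*y*z^2 + y^2*z + 3*x*y - z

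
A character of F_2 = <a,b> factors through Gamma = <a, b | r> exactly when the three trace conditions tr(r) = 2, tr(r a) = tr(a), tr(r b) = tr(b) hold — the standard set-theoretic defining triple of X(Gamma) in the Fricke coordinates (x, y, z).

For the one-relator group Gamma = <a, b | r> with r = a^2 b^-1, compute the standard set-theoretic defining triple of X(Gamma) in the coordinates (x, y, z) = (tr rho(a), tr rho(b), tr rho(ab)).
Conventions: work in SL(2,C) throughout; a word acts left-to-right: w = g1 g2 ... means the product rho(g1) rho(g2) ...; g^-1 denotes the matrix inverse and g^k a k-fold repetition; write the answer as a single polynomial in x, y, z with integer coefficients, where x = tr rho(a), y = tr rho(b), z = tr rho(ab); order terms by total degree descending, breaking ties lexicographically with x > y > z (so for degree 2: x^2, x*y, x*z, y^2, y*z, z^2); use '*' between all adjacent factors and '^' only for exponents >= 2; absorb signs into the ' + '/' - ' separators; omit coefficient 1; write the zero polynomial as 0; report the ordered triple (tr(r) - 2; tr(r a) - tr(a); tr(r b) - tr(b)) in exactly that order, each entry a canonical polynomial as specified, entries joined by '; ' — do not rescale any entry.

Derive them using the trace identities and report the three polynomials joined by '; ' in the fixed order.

x^2*y - x*z - y - 2; x^3*y - x^2*z - 2*x*y - x + z; x^2 - y - 2

tr(a^2) = tr(a)*tr(a) - tr(1) = x^2 - 2
tr(a^2 b) = tr(a)*tr(b a) - tr(b) = x*z - y
next, tr(a^2 b^-1) = tr(a^2)*tr(b) - tr(a^2 b) = x^2*y - x*z - y
tr(a^3) = tr(a)*tr(a^2) - tr(a) = x^3 - 3*x
next, tr(a^3 b) = tr(a)*tr(a b a) - tr(a b) = x^2*z - x*y - z
tr(a^2 b^-1 a) = tr(a^3)*tr(b) - tr(a^3 b) = x^3*y - x^2*z - 2*x*y + z
assemble the triple (tr(r) - 2; tr(r a) - x; tr(r b) - y)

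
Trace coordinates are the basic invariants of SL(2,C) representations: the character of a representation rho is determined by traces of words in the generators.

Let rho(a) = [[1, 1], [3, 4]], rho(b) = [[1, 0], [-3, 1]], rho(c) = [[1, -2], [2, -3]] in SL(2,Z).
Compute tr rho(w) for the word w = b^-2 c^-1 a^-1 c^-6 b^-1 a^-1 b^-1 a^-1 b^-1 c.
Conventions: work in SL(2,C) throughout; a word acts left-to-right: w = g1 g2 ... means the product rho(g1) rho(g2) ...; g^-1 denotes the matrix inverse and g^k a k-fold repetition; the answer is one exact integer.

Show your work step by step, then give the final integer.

rho(b^-1) = [[1, 0], [3, 1]]
... * rho(b^-1) = [[1, 0], [3, 1]]  ->  [[1, 0], [6, 1]]
... * rho(c^-1) = [[-3, 2], [-2, 1]]  ->  [[-3, 2], [-20, 13]]
... * rho(a^-1) = [[4, -1], [-3, 1]]  ->  [[-18, 5], [-119, 33]]
... * rho(c^-1) = [[-3, 2], [-2, 1]]  ->  [[44, -31], [291, -205]]
... * rho(c^-1) = [[-3, 2], [-2, 1]]  ->  [[-70, 57], [-463, 377]]
... * rho(c^-1) = [[-3, 2], [-2, 1]]  ->  [[96, -83], [635, -549]]
... * rho(c^-1) = [[-3, 2], [-2, 1]]  ->  [[-122, 109], [-807, 721]]
... * rho(c^-1) = [[-3, 2], [-2, 1]]  ->  [[148, -135], [979, -893]]
... * rho(c^-1) = [[-3, 2], [-2, 1]]  ->  [[-174, 161], [-1151, 1065]]
... * rho(b^-1) = [[1, 0], [3, 1]]  ->  [[309, 161], [2044, 1065]]
... * rho(a^-1) = [[4, -1], [-3, 1]]  ->  [[753, -148], [4981, -979]]
... * rho(b^-1) = [[1, 0], [3, 1]]  ->  [[309, -148], [2044, -979]]
... * rho(a^-1) = [[4, -1], [-3, 1]]  ->  [[1680, -457], [11113, -3023]]
... * rho(b^-1) = [[1, 0], [3, 1]]  ->  [[309, -457], [2044, -3023]]
... * rho(c) = [[1, -2], [2, -3]]  ->  [[-605, 753], [-4002, 4981]]
tr = -605 + 4981 = 4376

4376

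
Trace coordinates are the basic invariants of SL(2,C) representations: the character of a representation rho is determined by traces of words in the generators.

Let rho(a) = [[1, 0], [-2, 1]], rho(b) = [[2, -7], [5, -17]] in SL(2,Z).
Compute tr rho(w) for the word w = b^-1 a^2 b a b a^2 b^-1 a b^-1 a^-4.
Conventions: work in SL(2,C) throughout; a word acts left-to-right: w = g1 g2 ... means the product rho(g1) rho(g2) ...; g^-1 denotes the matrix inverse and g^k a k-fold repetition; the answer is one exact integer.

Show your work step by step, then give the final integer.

-999251

rho(b^-1) = [[-17, 7], [-5, 2]]
... * rho(a) = [[1, 0], [-2, 1]]  ->  [[-31, 7], [-9, 2]]
... * rho(a) = [[1, 0], [-2, 1]]  ->  [[-45, 7], [-13, 2]]
... * rho(b) = [[2, -7], [5, -17]]  ->  [[-55, 196], [-16, 57]]
... * rho(a) = [[1, 0], [-2, 1]]  ->  [[-447, 196], [-130, 57]]
... * rho(b) = [[2, -7], [5, -17]]  ->  [[86, -203], [25, -59]]
... * rho(a) = [[1, 0], [-2, 1]]  ->  [[492, -203], [143, -59]]
... * rho(a) = [[1, 0], [-2, 1]]  ->  [[898, -203], [261, -59]]
... * rho(b^-1) = [[-17, 7], [-5, 2]]  ->  [[-14251, 5880], [-4142, 1709]]
... * rho(a) = [[1, 0], [-2, 1]]  ->  [[-26011, 5880], [-7560, 1709]]
... * rho(b^-1) = [[-17, 7], [-5, 2]]  ->  [[412787, -170317], [119975, -49502]]
... * rho(a^-1) = [[1, 0], [2, 1]]  ->  [[72153, -170317], [20971, -49502]]
... * rho(a^-1) = [[1, 0], [2, 1]]  ->  [[-268481, -170317], [-78033, -49502]]
... * rho(a^-1) = [[1, 0], [2, 1]]  ->  [[-609115, -170317], [-177037, -49502]]
... * rho(a^-1) = [[1, 0], [2, 1]]  ->  [[-949749, -170317], [-276041, -49502]]
tr = -949749 + -49502 = -999251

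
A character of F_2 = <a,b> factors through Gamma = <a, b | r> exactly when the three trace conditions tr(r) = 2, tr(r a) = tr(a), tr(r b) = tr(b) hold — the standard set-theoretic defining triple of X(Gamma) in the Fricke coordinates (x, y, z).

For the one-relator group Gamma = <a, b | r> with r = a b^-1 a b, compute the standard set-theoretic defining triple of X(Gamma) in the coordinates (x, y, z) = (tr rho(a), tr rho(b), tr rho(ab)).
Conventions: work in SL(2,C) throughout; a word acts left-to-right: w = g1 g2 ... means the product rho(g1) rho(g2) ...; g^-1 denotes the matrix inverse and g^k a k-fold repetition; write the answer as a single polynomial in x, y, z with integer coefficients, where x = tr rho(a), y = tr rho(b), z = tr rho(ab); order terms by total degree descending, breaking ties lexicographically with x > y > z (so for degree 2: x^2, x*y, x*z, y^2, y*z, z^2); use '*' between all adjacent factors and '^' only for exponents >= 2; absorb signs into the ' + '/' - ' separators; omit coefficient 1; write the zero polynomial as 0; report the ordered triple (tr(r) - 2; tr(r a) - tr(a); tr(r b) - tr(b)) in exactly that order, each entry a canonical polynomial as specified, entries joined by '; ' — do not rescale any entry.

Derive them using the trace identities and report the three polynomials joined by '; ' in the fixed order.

trace(a b a) = trace(a) * trace(b a) - trace(b)  (reduce the a square) = x*z - y
trace(a b a b) = trace(b a) * trace(b a) - trace(1)  (split on b) = z^2 - 2
use: trace(a b^-1 a b) = trace(a b a) * trace(b) - trace(a b a b)  (eliminate b^-1) = x*y*z - y^2 - z^2 + 2
apply: trace(a b a^2) = trace(a) * trace(a b a) - trace(a b) = x^2*z - x*y - z
trace(b a b) = trace(b) * trace(a b) - trace(a) = y*z - x
use: trace(a b a^2 b) = trace(a) * trace(b a b a) - trace(b a b) = x*z^2 - y*z - x
use: trace(a b^-1 a b a) = trace(a b a^2) * trace(b) - trace(a b a^2 b) = x^2*y*z - x*y^2 - x*z^2 + x
use: trace(a^2) = trace(a) * trace(a) - trace(1) = x^2 - 2
trace(a b^2 a) = trace(b) * trace(a^2 b) - trace(a^2) = x*y*z - x^2 - y^2 + 2
trace(a b^2 a b) = trace(b) * trace(a b a b) - trace(a b a) = y*z^2 - x*z - y
apply: trace(a b^-1 a b^2) = trace(a b^2 a) * trace(b) - trace(a b^2 a b) = x*y^2*z - x^2*y - y^3 - y*z^2 + x*z + 3*y
assemble the triple (trace(r) - 2; trace(r a) - x; trace(r b) - y)

x*y*z - y^2 - z^2; x^2*y*z - x*y^2 - x*z^2; x*y^2*z - x^2*y - y^3 - y*z^2 + x*z + 2*y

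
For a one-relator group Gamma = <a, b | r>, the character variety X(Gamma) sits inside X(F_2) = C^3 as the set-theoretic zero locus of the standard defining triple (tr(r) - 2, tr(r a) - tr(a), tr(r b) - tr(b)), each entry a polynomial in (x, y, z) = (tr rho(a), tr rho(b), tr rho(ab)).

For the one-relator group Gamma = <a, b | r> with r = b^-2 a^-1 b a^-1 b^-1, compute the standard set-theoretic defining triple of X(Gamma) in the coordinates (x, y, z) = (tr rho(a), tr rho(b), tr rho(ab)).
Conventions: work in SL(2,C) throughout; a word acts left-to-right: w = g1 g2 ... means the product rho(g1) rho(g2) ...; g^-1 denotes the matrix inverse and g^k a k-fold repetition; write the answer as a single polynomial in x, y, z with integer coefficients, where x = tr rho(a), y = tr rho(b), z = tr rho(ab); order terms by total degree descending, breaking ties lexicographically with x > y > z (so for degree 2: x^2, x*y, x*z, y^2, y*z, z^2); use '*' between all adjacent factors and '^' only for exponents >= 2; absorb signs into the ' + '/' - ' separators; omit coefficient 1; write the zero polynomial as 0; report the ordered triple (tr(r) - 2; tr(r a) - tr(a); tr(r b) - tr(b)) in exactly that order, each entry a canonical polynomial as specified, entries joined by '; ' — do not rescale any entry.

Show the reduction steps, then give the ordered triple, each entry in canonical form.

tr(a^-1) = tr(a) = x
tr(a^-1 b) = tr(b) * tr(a) - tr(b a) = x*y - z
tr(b^-1 a^-1) = tr(a^-1) * tr(b) - tr(a^-1 b) = z
tr(b^-2 a^-1) = tr(b^-1 a^-1) * tr(b) - tr(b^-1 a^-1 b) = y*z - x
tr(b a b a) = tr(a b) * tr(a b) - tr(1) = z^2 - 2
and tr(a^-1 b a b) = tr(b a b) * tr(a) - tr(b a b a) = x*y*z - x^2 - z^2 + 2
tr(b^-1 a^-1 b a) = tr(a^-1 b a) * tr(b) - tr(a^-1 b a b) = -x*y*z + x^2 + y^2 + z^2 - 2
tr(a^-1 b a b^-2) = tr(b^-1 a^-1 b a) * tr(b) - tr(b^-1 a^-1 b a b) = -x*y^2*z + x^2*y + y^3 + y*z^2 - 3*y
and tr(b^-3 a^-1 b a) = tr(a^-1 b a b^-2) * tr(b) - tr(a^-1 b a b^-1) = -x*y^3*z + x^2*y^2 + y^4 + y^2*z^2 + x*y*z - x^2 - 4*y^2 - z^2 + 2
tr(b^-2 a^-1 b a^-1 b^-1) = tr(b^-3 a^-1 b) * tr(a) - tr(b^-3 a^-1 b a) = x*y^3*z - x^2*y^2 - y^4 - y^2*z^2 + 4*y^2 + z^2 - 2
tr(a^2 b) = tr(a) * tr(b a) - tr(b) = x*z - y
and tr(a^2) = tr(a) * tr(a) - tr(1) = x^2 - 2
next, tr(a b^2 a) = tr(b) * tr(a^2 b) - tr(a^2) = x*y*z - x^2 - y^2 + 2
and tr(a b^2 a b) = tr(b) * tr(a b a b) - tr(a b a) = y*z^2 - x*z - y
tr(b a b^-1 a b) = tr(a b^2 a) * tr(b) - tr(a b^2 a b) = x*y^2*z - x^2*y - y^3 - y*z^2 + x*z + 3*y
and tr(a b a b a) = tr(a) * tr(b a b a) - tr(b a b) = x*z^2 - y*z - x
and tr(a b a b a b) = tr(a b a b) * tr(a b) - tr(b a)   [split at repeated a] = z^3 - 3*z
tr(b a b^-1 a b a) = tr(a b a b a) * tr(b) - tr(a b a b a b) = x*y*z^2 - y^2*z - z^3 - x*y + 3*z
tr(a b a^-1 b a b^-1) = tr(b a b^-1 a b) * tr(a) - tr(b a b^-1 a b a) = x^2*y^2*z - x^3*y - x*y^3 - 2*x*y*z^2 + x^2*z + y^2*z + z^3 + 4*x*y - 3*z
tr(a b a^-1 b a) = tr(b a^2 b) * tr(a) - tr(b a^2 b a) = x^2*y*z - x^3 - x*y^2 - x*z^2 + y*z + 3*x
tr(a b^-2 a b a^-1 b) = tr(a b a^-1 b a b^-1) * tr(b) - tr(a b a^-1 b a) = x^2*y^3*z - x^3*y^2 - x*y^4 - 2*x*y^2*z^2 + y^3*z + y*z^3 + x^3 + 5*x*y^2 + x*z^2 - 4*y*z - 3*x
tr(b a^-1 b^-1 a b^-2 a) = tr(a b^-2 a b a^-1) * tr(b) - tr(a b^-2 a b a^-1 b) = -x^2*y^3*z + x^3*y^2 + x*y^4 + 2*x*y^2*z^2 - y^3*z - y*z^3 - x^3 - 4*x*y^2 - x*z^2 + 3*y*z + 3*x
and tr(b^-2 a^-1 b a^-1 b^-1 a) = tr(b a^-1 b^-1 a b^-2) * tr(a) - tr(b a^-1 b^-1 a b^-2 a) = x^2*y^3*z - x^3*y^2 - x*y^4 - 2*x*y^2*z^2 + x^2*y*z + y^3*z + y*z^3 + 4*x*y^2 - 3*y*z - x
assemble the triple (tr(r) - 2; tr(r a) - x; tr(r b) - y)

x*y^3*z - x^2*y^2 - y^4 - y^2*z^2 + 4*y^2 + z^2 - 4; x^2*y^3*z - x^3*y^2 - x*y^4 - 2*x*y^2*z^2 + x^2*y*z + y^3*z + y*z^3 + 4*x*y^2 - 3*y*z - 2*x; x*y^2*z - x^2*y - y^3 - y*z^2 + x*z + 2*y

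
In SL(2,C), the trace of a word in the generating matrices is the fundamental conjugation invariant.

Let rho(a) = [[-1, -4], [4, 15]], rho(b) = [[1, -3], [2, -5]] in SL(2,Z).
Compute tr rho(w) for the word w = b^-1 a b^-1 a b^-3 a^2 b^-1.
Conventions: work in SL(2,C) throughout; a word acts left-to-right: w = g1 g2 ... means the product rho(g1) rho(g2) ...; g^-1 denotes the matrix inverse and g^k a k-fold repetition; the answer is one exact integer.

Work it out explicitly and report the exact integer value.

rho(b^-1) = [[-5, 3], [-2, 1]]
... * rho(a) = [[-1, -4], [4, 15]]  ->  [[17, 65], [6, 23]]
... * rho(b^-1) = [[-5, 3], [-2, 1]]  ->  [[-215, 116], [-76, 41]]
... * rho(a) = [[-1, -4], [4, 15]]  ->  [[679, 2600], [240, 919]]
... * rho(b^-1) = [[-5, 3], [-2, 1]]  ->  [[-8595, 4637], [-3038, 1639]]
... * rho(b^-1) = [[-5, 3], [-2, 1]]  ->  [[33701, -21148], [11912, -7475]]
... * rho(b^-1) = [[-5, 3], [-2, 1]]  ->  [[-126209, 79955], [-44610, 28261]]
... * rho(a) = [[-1, -4], [4, 15]]  ->  [[446029, 1704161], [157654, 602355]]
... * rho(a) = [[-1, -4], [4, 15]]  ->  [[6370615, 23778299], [2251766, 8404709]]
... * rho(b^-1) = [[-5, 3], [-2, 1]]  ->  [[-79409673, 42890144], [-28068248, 15160007]]
tr = -79409673 + 15160007 = -64249666

-64249666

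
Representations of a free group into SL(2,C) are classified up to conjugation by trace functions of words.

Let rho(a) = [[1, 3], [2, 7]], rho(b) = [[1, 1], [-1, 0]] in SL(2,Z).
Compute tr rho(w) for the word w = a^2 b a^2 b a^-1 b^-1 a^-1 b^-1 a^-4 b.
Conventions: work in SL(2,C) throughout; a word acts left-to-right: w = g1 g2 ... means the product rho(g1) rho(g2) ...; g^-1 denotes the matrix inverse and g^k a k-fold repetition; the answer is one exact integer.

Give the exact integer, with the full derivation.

-238142

rho(a) = [[1, 3], [2, 7]]
... * rho(a) = [[1, 3], [2, 7]]  ->  [[7, 24], [16, 55]]
... * rho(b) = [[1, 1], [-1, 0]]  ->  [[-17, 7], [-39, 16]]
... * rho(a) = [[1, 3], [2, 7]]  ->  [[-3, -2], [-7, -5]]
... * rho(a) = [[1, 3], [2, 7]]  ->  [[-7, -23], [-17, -56]]
... * rho(b) = [[1, 1], [-1, 0]]  ->  [[16, -7], [39, -17]]
... * rho(a^-1) = [[7, -3], [-2, 1]]  ->  [[126, -55], [307, -134]]
... * rho(b^-1) = [[0, -1], [1, 1]]  ->  [[-55, -181], [-134, -441]]
... * rho(a^-1) = [[7, -3], [-2, 1]]  ->  [[-23, -16], [-56, -39]]
... * rho(b^-1) = [[0, -1], [1, 1]]  ->  [[-16, 7], [-39, 17]]
... * rho(a^-1) = [[7, -3], [-2, 1]]  ->  [[-126, 55], [-307, 134]]
... * rho(a^-1) = [[7, -3], [-2, 1]]  ->  [[-992, 433], [-2417, 1055]]
... * rho(a^-1) = [[7, -3], [-2, 1]]  ->  [[-7810, 3409], [-19029, 8306]]
... * rho(a^-1) = [[7, -3], [-2, 1]]  ->  [[-61488, 26839], [-149815, 65393]]
... * rho(b) = [[1, 1], [-1, 0]]  ->  [[-88327, -61488], [-215208, -149815]]
tr = -88327 + -149815 = -238142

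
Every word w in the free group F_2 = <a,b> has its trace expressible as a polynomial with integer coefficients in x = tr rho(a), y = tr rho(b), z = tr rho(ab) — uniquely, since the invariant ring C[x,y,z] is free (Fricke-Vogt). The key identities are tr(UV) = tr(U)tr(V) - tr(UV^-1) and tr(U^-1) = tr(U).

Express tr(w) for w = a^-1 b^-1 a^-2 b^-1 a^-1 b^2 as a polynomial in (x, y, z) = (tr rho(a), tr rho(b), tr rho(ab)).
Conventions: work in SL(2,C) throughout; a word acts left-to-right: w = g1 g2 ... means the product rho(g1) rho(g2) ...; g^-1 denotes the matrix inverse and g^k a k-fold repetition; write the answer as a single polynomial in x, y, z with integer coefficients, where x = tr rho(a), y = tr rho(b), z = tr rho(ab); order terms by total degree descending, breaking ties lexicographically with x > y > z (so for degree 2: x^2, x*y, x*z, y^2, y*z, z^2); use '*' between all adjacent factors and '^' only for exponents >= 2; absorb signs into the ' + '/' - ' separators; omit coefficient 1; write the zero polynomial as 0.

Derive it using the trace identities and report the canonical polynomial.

x^2*y^2*z^2 - 2*x*y^3*z - x*y*z^3 - x^2*z^2 + y^4 + y^2*z^2 + 4*x*y*z - 4*y^2 + 2

tr(a^-1) = tr(a) = x
tr(a^-2) = tr(a^-1) tr(a) - tr(1)  (eliminate a^-1) = x^2 - 2
tr(a^-1 b) = tr(b) tr(a) - tr(b a)  (eliminate a^-1) = x*y - z
tr(b a b) = tr(b) tr(a b) - tr(a)  (reduce the b square) = y*z - x
tr(b a b a) = tr(b a) tr(b a) - tr(1)  (split on b) = z^2 - 2
tr(a^-1 b a b) = tr(b a b) tr(a) - tr(b a b a)  (eliminate a^-1) = x*y*z - x^2 - z^2 + 2
tr(a^-2 b a b) = tr(a^-1 b a b) tr(a) - tr(a^-1 b a b a)  (eliminate a^-1) = x^2*y*z - x^3 - x*z^2 - y*z + 3*x
tr(b^-1 a^-2 b a) = tr(a^-2 b a) tr(b) - tr(a^-2 b a b)  (eliminate b^-1) = -x^2*y*z + x^3 + x*y^2 + x*z^2 - 3*x
tr(b a^-1 b^-1 a^-2) = tr(b^-1 a^-2 b) tr(a) - tr(b^-1 a^-2 b a)  (eliminate a^-1) = x^2*y*z - x*y^2 - x*z^2 + x
tr(b^2) = tr(b) tr(b) - tr(1)  (reduce the b square) = y^2 - 2
tr(b a b^2) = tr(b) tr(a b^2) - tr(a b)  (reduce the b square) = y^2*z - x*y - z
tr(a b a) = tr(a) tr(b a) - tr(b)  (reduce the a square) = x*z - y
tr(b a b^2 a) = tr(b) tr(a b a b) - tr(a b a)  (reduce the b square) = y*z^2 - x*z - y
tr(a b^2 a^-1 b) = tr(b a b^2) tr(a) - tr(b a b^2 a)  (eliminate a^-1) = x*y^2*z - x^2*y - y*z^2 + y
tr(a^-1 b^-1 a b^2) = tr(a b^2 a^-1) tr(b) - tr(a b^2 a^-1 b)  (eliminate b^-1) = -x*y^2*z + x^2*y + y^3 + y*z^2 - 3*y
tr(a^-1 b^-1 a b^2 a^-1) = tr(a^-1 b^-1 a b^2) tr(a) - tr(a^-1 b^-1 a b^2 a)  (eliminate a^-1) = -x^2*y^2*z + x^3*y + x*y^3 + x*y*z^2 - 3*x*y - z
tr(a^-2 b^-1 a b^2 a^-1) = tr(a^-1 b^-1 a b^2 a^-1) tr(a) - tr(a^-1 b^-1 a b^2)  (eliminate a^-1) = -x^3*y^2*z + x^4*y + x^2*y^3 + x^2*y*z^2 + x*y^2*z - 4*x^2*y - y^3 - y*z^2 - x*z + 3*y
tr(b^3) = tr(b) tr(b^2) - tr(b)  (reduce the b square) = y^3 - 3*y
tr(b a b^3) = tr(b) tr(b a b^2) - tr(b a b)  (reduce the b square) = y^3*z - x*y^2 - 2*y*z + x
tr(b a b^3 a) = tr(b) tr(b a b a b) - tr(b a b a)  (reduce the b square) = y^2*z^2 - x*y*z - y^2 - z^2 + 2
tr(a b^3 a^-1 b) = tr(b a b^3) tr(a) - tr(b a b^3 a)  (eliminate a^-1) = x*y^3*z - x^2*y^2 - y^2*z^2 - x*y*z + x^2 + y^2 + z^2 - 2
tr(a^-1 b^-1 a b^3) = tr(a b^3 a^-1) tr(b) - tr(a b^3 a^-1 b)  (eliminate b^-1) = -x*y^3*z + x^2*y^2 + y^4 + y^2*z^2 + x*y*z - x^2 - 4*y^2 - z^2 + 2
tr(b a^-2 b^-1 a b^2) = tr(a^-1 b^-1 a b^3) tr(a) - tr(a^-1 b^-1 a b^3 a)  (eliminate a^-1) = -x^2*y^3*z + x^3*y^2 + x*y^4 + x*y^2*z^2 + x^2*y*z - x^3 - 4*x*y^2 - x*z^2 - y*z + 3*x
tr(a b^2 a) = tr(b) tr(a^2 b) - tr(a^2)  (reduce the b square) = x*y*z - x^2 - y^2 + 2
tr(a b a^2 b) = tr(a) tr(b a b a) - tr(b a b)  (reduce the a square) = x*z^2 - y*z - x
tr(a b a^2) = tr(a) tr(b a^2) - tr(b a)  (reduce the a square) = x^2*z - x*y - z
tr(a b^2 a b a) = tr(b) tr(a b a^2 b) - tr(a b a^2)  (reduce the b square) = x*y*z^2 - x^2*z - y^2*z + z
tr(a b a b a b) = tr(b a) tr(b a b a) - tr(b^-1 a^-1)  (split on b) = z^3 - 3*z
tr(a b^2 a b a b) = tr(b) tr(a b a b a b) - tr(a b a b a)  (reduce the b square) = y*z^3 - x*z^2 - 2*y*z + x
tr(b^-1 a b^2 a b a) = tr(a b^2 a b a) tr(b) - tr(a b^2 a b a b)  (eliminate b^-1) = x*y^2*z^2 - x^2*y*z - y^3*z - y*z^3 + x*z^2 + 3*y*z - x
tr(b^-1 a b^2 a b a^-1) = tr(b^-1 a b^2 a b) tr(a) - tr(b^-1 a b^2 a b a)  (eliminate a^-1) = -x*y^2*z^2 + 2*x^2*y*z + y^3*z + y*z^3 - x^3 - x*y^2 - x*z^2 - 3*y*z + 3*x
tr(b a^-2 b^-1 a b^2 a) = tr(b^-1 a b^2 a b a^-1) tr(a) - tr(b^-1 a b^2 a b)  (eliminate a^-1) = -x^2*y^2*z^2 + 2*x^3*y*z + x*y^3*z + x*y*z^3 - x^4 - x^2*y^2 - x^2*z^2 - 4*x*y*z + 4*x^2 + y^2 - 2
tr(a^-2 b^-1 a b^2 a^-1 b) = tr(b a^-2 b^-1 a b^2) tr(a) - tr(b a^-2 b^-1 a b^2 a)  (eliminate a^-1) = -x^3*y^3*z + x^4*y^2 + x^2*y^4 + 2*x^2*y^2*z^2 - x^3*y*z - x*y^3*z - x*y*z^3 - 3*x^2*y^2 + 3*x*y*z - x^2 - y^2 + 2
tr(b^2 a^-1 b^-1 a^-2 b^-1 a) = tr(a^-2 b^-1 a b^2 a^-1) tr(b) - tr(a^-2 b^-1 a b^2 a^-1 b)  (eliminate b^-1) = -x^2*y^2*z^2 + x^3*y*z + 2*x*y^3*z + x*y*z^3 - x^2*y^2 - y^4 - y^2*z^2 - 4*x*y*z + x^2 + 4*y^2 - 2
tr(a^-1 b^-1 a^-2 b^-1 a^-1 b^2) = tr(b^2 a^-1 b^-1 a^-2 b^-1) tr(a) - tr(b^2 a^-1 b^-1 a^-2 b^-1 a)  (eliminate a^-1) = x^2*y^2*z^2 - 2*x*y^3*z - x*y*z^3 - x^2*z^2 + y^4 + y^2*z^2 + 4*x*y*z - 4*y^2 + 2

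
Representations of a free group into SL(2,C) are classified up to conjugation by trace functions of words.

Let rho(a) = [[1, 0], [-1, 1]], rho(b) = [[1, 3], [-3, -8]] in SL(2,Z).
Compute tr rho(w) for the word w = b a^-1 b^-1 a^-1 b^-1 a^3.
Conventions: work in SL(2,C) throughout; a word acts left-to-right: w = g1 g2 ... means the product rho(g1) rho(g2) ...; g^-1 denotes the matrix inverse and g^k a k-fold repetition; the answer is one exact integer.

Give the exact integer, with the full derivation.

rho(b) = [[1, 3], [-3, -8]]
... * rho(a^-1) = [[1, 0], [1, 1]]  ->  [[4, 3], [-11, -8]]
... * rho(b^-1) = [[-8, -3], [3, 1]]  ->  [[-23, -9], [64, 25]]
... * rho(a^-1) = [[1, 0], [1, 1]]  ->  [[-32, -9], [89, 25]]
... * rho(b^-1) = [[-8, -3], [3, 1]]  ->  [[229, 87], [-637, -242]]
... * rho(a) = [[1, 0], [-1, 1]]  ->  [[142, 87], [-395, -242]]
... * rho(a) = [[1, 0], [-1, 1]]  ->  [[55, 87], [-153, -242]]
... * rho(a) = [[1, 0], [-1, 1]]  ->  [[-32, 87], [89, -242]]
tr = -32 + -242 = -274

-274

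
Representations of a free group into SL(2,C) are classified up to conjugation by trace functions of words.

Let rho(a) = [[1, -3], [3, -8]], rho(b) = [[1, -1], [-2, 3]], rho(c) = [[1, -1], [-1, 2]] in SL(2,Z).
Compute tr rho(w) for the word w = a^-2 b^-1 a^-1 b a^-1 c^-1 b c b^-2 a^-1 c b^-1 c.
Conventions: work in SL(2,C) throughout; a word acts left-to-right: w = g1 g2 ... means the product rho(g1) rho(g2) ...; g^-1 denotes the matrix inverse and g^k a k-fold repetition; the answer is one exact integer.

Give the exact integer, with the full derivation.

-76130

rho(a^-1) = [[-8, 3], [-3, 1]]
... * rho(a^-1) = [[-8, 3], [-3, 1]]  ->  [[55, -21], [21, -8]]
... * rho(b^-1) = [[3, 1], [2, 1]]  ->  [[123, 34], [47, 13]]
... * rho(a^-1) = [[-8, 3], [-3, 1]]  ->  [[-1086, 403], [-415, 154]]
... * rho(b) = [[1, -1], [-2, 3]]  ->  [[-1892, 2295], [-723, 877]]
... * rho(a^-1) = [[-8, 3], [-3, 1]]  ->  [[8251, -3381], [3153, -1292]]
... * rho(c^-1) = [[2, 1], [1, 1]]  ->  [[13121, 4870], [5014, 1861]]
... * rho(b) = [[1, -1], [-2, 3]]  ->  [[3381, 1489], [1292, 569]]
... * rho(c) = [[1, -1], [-1, 2]]  ->  [[1892, -403], [723, -154]]
... * rho(b^-1) = [[3, 1], [2, 1]]  ->  [[4870, 1489], [1861, 569]]
... * rho(b^-1) = [[3, 1], [2, 1]]  ->  [[17588, 6359], [6721, 2430]]
... * rho(a^-1) = [[-8, 3], [-3, 1]]  ->  [[-159781, 59123], [-61058, 22593]]
... * rho(c) = [[1, -1], [-1, 2]]  ->  [[-218904, 278027], [-83651, 106244]]
... * rho(b^-1) = [[3, 1], [2, 1]]  ->  [[-100658, 59123], [-38465, 22593]]
... * rho(c) = [[1, -1], [-1, 2]]  ->  [[-159781, 218904], [-61058, 83651]]
tr = -159781 + 83651 = -76130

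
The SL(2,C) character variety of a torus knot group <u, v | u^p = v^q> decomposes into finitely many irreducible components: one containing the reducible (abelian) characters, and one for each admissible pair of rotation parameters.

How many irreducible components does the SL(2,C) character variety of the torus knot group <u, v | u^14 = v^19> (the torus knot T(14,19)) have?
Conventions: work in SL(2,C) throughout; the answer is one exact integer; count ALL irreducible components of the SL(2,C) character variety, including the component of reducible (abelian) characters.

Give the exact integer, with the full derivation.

Gamma = < u, v | u^14 = v^19 > (torus knot T(14,19)); the central element u^14 = v^19 acts as +I or -I in any irreducible SL(2,C) representation.
This locks tr(u) to 2*cos(pi*alpha/14), alpha in 1..13, and tr(v) to 2*cos(pi*beta/19), beta in 1..18, on each component of irreducible characters.
u^14 = (-1)^alpha I and v^19 = (-1)^beta I must agree, so alpha and beta have equal parity.
count pairs: odd alpha (7 choices) x odd beta (9), plus even alpha (6) x even beta (9): 7*9 + 6*9 = 117.
components with irreducible characters: 117; plus the single component of reducible (abelian) characters: total 118.

118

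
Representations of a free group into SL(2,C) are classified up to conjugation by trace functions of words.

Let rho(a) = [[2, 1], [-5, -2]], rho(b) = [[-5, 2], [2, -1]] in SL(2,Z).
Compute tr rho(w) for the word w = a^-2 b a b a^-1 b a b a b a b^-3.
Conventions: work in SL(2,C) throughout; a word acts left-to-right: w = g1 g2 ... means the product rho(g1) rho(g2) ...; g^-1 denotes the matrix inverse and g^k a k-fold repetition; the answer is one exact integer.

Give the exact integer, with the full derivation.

rho(a^-1) = [[-2, -1], [5, 2]]
... * rho(a^-1) = [[-2, -1], [5, 2]]  ->  [[-1, 0], [0, -1]]
... * rho(b) = [[-5, 2], [2, -1]]  ->  [[5, -2], [-2, 1]]
... * rho(a) = [[2, 1], [-5, -2]]  ->  [[20, 9], [-9, -4]]
... * rho(b) = [[-5, 2], [2, -1]]  ->  [[-82, 31], [37, -14]]
... * rho(a^-1) = [[-2, -1], [5, 2]]  ->  [[319, 144], [-144, -65]]
... * rho(b) = [[-5, 2], [2, -1]]  ->  [[-1307, 494], [590, -223]]
... * rho(a) = [[2, 1], [-5, -2]]  ->  [[-5084, -2295], [2295, 1036]]
... * rho(b) = [[-5, 2], [2, -1]]  ->  [[20830, -7873], [-9403, 3554]]
... * rho(a) = [[2, 1], [-5, -2]]  ->  [[81025, 36576], [-36576, -16511]]
... * rho(b) = [[-5, 2], [2, -1]]  ->  [[-331973, 125474], [149858, -56641]]
... * rho(a) = [[2, 1], [-5, -2]]  ->  [[-1291316, -582921], [582921, 263140]]
... * rho(b^-1) = [[-1, -2], [-2, -5]]  ->  [[2457158, 5497237], [-1109201, -2481542]]
... * rho(b^-1) = [[-1, -2], [-2, -5]]  ->  [[-13451632, -32400501], [6072285, 14626112]]
... * rho(b^-1) = [[-1, -2], [-2, -5]]  ->  [[78252634, 188905769], [-35324509, -85275130]]
tr = 78252634 + -85275130 = -7022496

-7022496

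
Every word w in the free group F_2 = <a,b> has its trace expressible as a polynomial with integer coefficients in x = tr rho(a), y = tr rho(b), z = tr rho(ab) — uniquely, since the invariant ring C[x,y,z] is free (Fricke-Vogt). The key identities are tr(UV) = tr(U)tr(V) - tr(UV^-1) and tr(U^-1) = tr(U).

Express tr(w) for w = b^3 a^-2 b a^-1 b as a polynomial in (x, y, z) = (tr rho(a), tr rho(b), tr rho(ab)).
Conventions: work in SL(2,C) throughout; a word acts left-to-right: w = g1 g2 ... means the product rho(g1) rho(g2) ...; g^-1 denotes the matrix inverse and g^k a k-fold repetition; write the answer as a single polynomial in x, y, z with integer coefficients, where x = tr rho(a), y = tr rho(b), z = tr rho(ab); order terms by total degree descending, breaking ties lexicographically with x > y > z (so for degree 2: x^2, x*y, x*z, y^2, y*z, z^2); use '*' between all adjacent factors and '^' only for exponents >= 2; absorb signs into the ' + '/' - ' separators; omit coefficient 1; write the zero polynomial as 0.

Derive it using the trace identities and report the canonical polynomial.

x^3*y^5 - 2*x^2*y^4*z - 3*x^3*y^3 - x*y^5 + x*y^3*z^2 + 5*x^2*y^2*z + y^4*z + x^3*y + 3*x*y^3 - 2*x*y*z^2 - x^2*z - 3*y^2*z + z

trace(b^2) = trace(b) * trace(b) - trace(1)   [square of b] = y^2 - 2
reduce: trace(b^3) = trace(b) * trace(b^2) - trace(b)   [square of b] = y^3 - 3*y
so trace(b^4) = trace(b) * trace(b^3) - trace(b^2)   [square of b] = y^4 - 4*y^2 + 2
trace(b^5) = trace(b) * trace(b^4) - trace(b^3)   [square of b] = y^5 - 5*y^3 + 5*y
reduce: trace(b a b) = trace(b) * trace(a b) - trace(a)   [square of b] = y*z - x
so trace(b^2 a b) = trace(b) * trace(b a b) - trace(b a)   [square of b] = y^2*z - x*y - z
reduce: trace(b^3 a b) = trace(b) * trace(b^2 a b) - trace(b^2 a)   [square of b] = y^3*z - x*y^2 - 2*y*z + x
so trace(b^5 a) = trace(b) * trace(b^3 a b) - trace(b^3 a)   [square of b] = y^4*z - x*y^3 - 3*y^2*z + 2*x*y + z
trace(b^4 a^-1 b) = trace(b^5) * trace(a) - trace(b^5 a)   [inverse elimination on a] = x*y^5 - y^4*z - 4*x*y^3 + 3*y^2*z + 3*x*y - z
so trace(a b a b) = trace(a b) * trace(a b) - trace(1)   [split at a repeated a] = z^2 - 2
reduce: trace(a b a) = trace(a) * trace(b a) - trace(b)   [square of a] = x*z - y
trace(a b a b^2) = trace(b) * trace(a b a b) - trace(a b a)   [square of b] = y*z^2 - x*z - y
trace(a b a b^3) = trace(b) * trace(a b a b^2) - trace(a b a b)   [square of b] = y^2*z^2 - x*y*z - y^2 - z^2 + 2
so trace(b a b^4 a) = trace(b) * trace(a b a b^3) - trace(a b a b^2)   [square of b] = y^3*z^2 - x*y^2*z - y^3 - 2*y*z^2 + x*z + 3*y
reduce: trace(b^4 a^-1 b a) = trace(b a b^4) * trace(a) - trace(b a b^4 a)   [inverse elimination on a] = x*y^4*z - x^2*y^3 - y^3*z^2 - 2*x*y^2*z + 2*x^2*y + y^3 + 2*y*z^2 - 3*y
reduce: trace(b a^-1 b^4 a^-1) = trace(b^4 a^-1 b) * trace(a) - trace(b^4 a^-1 b a)   [inverse elimination on a] = x^2*y^5 - 2*x*y^4*z - 3*x^2*y^3 + y^3*z^2 + 5*x*y^2*z + x^2*y - y^3 - 2*y*z^2 - x*z + 3*y
so trace(b^3 a^-2 b a^-1 b) = trace(b a^-1 b^4 a^-1) * trace(a) - trace(b a^-1 b^4)   [inverse elimination on a] = x^3*y^5 - 2*x^2*y^4*z - 3*x^3*y^3 - x*y^5 + x*y^3*z^2 + 5*x^2*y^2*z + y^4*z + x^3*y + 3*x*y^3 - 2*x*y*z^2 - x^2*z - 3*y^2*z + z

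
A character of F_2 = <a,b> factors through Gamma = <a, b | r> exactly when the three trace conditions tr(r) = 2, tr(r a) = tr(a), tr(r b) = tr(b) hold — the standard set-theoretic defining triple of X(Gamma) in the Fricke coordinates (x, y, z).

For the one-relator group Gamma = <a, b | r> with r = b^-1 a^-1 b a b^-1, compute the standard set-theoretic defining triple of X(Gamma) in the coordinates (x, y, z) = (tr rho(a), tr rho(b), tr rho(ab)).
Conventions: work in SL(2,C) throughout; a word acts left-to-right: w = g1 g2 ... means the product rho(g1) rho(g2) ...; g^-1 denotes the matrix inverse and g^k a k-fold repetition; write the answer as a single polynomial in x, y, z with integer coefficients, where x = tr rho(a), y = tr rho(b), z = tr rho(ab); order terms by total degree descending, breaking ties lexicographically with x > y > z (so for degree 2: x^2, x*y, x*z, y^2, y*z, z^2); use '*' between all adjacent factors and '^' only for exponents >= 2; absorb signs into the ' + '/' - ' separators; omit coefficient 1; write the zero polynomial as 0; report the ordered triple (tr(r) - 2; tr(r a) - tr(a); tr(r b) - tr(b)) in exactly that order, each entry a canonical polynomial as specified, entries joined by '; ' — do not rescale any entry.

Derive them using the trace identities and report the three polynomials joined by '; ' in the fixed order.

tr(b a b) = tr(b) tr(a b) - tr(a)   [square of b] = y*z - x
tr(b a b a) = tr(b a) tr(b a) - tr(1)   [split at a repeated b] = z^2 - 2
tr(a^-1 b a b) = tr(b a b) tr(a) - tr(b a b a)   [inverse elimination on a] = x*y*z - x^2 - z^2 + 2
tr(b^-1 a^-1 b a) = tr(a^-1 b a) tr(b) - tr(a^-1 b a b)   [inverse elimination on b] = -x*y*z + x^2 + y^2 + z^2 - 2
tr(b^-1 a^-1 b a b^-1) = tr(b^-1 a^-1 b a) tr(b) - tr(b^-1 a^-1 b a b)   [inverse elimination on b] = -x*y^2*z + x^2*y + y^3 + y*z^2 - 3*y
tr(b^2) = tr(b) tr(b) - tr(1) = y^2 - 2
tr(b a^2 b) = tr(a) tr(b^2 a) - tr(b^2) = x*y*z - x^2 - y^2 + 2
tr(b a^2 b a) = tr(a) tr(b a b a) - tr(b a b) = x*z^2 - y*z - x
tr(a b a^-1 b a) = tr(b a^2 b) tr(a) - tr(b a^2 b a) = x^2*y*z - x^3 - x*y^2 - x*z^2 + y*z + 3*x
tr(a b a) = tr(a) tr(b a) - tr(b) = x*z - y
tr(b a b a b) = tr(b) tr(a b a b) - tr(a b a) = y*z^2 - x*z - y
tr(b a b a b a) = tr(a b a b) tr(a b) - tr(b a)   [split at repeated a] = z^3 - 3*z
tr(a b a^-1 b a b) = tr(b a b a b) tr(a) - tr(b a b a b a) = x*y*z^2 - x^2*z - z^3 - x*y + 3*z
tr(a^-1 b a b^-1 a b) = tr(a b a^-1 b a) tr(b) - tr(a b a^-1 b a b) = x^2*y^2*z - x^3*y - x*y^3 - 2*x*y*z^2 + x^2*z + y^2*z + z^3 + 4*x*y - 3*z
tr(b^-1 a^-1 b a b^-1 a) = tr(a^-1 b a b^-1 a) tr(b) - tr(a^-1 b a b^-1 a b) = -x^2*y^2*z + x^3*y + x*y^3 + 2*x*y*z^2 - x^2*z - y^2*z - z^3 - 3*x*y + 3*z
assemble the triple (tr(r) - 2; tr(r a) - x; tr(r b) - y)

-x*y^2*z + x^2*y + y^3 + y*z^2 - 3*y - 2; -x^2*y^2*z + x^3*y + x*y^3 + 2*x*y*z^2 - x^2*z - y^2*z - z^3 - 3*x*y - x + 3*z; -x*y*z + x^2 + y^2 + z^2 - y - 2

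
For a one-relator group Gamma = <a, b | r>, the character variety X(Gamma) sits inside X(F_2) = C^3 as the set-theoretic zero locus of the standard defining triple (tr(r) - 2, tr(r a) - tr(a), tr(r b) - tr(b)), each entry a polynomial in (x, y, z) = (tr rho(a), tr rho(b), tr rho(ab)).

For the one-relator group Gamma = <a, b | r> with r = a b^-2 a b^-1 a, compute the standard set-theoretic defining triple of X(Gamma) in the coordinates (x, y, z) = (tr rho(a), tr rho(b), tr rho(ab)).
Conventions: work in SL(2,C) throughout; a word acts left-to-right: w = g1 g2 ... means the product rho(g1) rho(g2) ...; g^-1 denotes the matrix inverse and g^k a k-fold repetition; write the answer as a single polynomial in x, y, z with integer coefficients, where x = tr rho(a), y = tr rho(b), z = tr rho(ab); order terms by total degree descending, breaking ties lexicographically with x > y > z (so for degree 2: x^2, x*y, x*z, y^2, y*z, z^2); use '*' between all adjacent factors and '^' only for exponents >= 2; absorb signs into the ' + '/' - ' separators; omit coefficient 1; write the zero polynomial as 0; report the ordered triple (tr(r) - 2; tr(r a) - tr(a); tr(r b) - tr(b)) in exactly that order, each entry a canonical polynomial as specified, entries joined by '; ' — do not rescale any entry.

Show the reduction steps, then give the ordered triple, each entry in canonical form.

trace(a^2) = trace(a) trace(a) - trace(1) = x^2 - 2
trace(a^3) = trace(a) trace(a^2) - trace(a) = x^3 - 3*x
trace(a b a) = trace(a) trace(b a) - trace(b) = x*z - y
trace(a^3 b) = trace(a) trace(a b a) - trace(a b) = x^2*z - x*y - z
trace(a^2 b^-1 a) = trace(a^3) trace(b) - trace(a^3 b) = x^3*y - x^2*z - 2*x*y + z
trace(b a b a) = trace(a b) trace(a b) - trace(1) = z^2 - 2
trace(b a b) = trace(b) trace(a b) - trace(a) = y*z - x
trace(a b a^2 b) = trace(a) trace(b a b a) - trace(b a b) = x*z^2 - y*z - x
trace(a^2 b^-1 a b) = trace(a b a^2) trace(b) - trace(a b a^2 b) = x^2*y*z - x*y^2 - x*z^2 + x
trace(b^-1 a b^-1 a^2) = trace(a^2 b^-1 a) trace(b) - trace(a^2 b^-1 a b) = x^3*y^2 - 2*x^2*y*z - x*y^2 + x*z^2 + y*z - x
trace(a b^-2 a b^-1 a) = trace(b^-1 a b^-1 a^2) trace(b) - trace(b^-1 a b^-1 a^2 b) = x^3*y^3 - 2*x^2*y^2*z - x^3*y - x*y^3 + x*y*z^2 + x^2*z + y^2*z + x*y - z
trace(a^4) = trace(a) trace(a^3) - trace(a^2)  (reduce the a square) = x^4 - 4*x^2 + 2
trace(a^4 b) = trace(a) trace(a b a^2) - trace(a b a)  (reduce the a square) = x^3*z - x^2*y - 2*x*z + y
trace(a^4 b^-1) = trace(a^4) trace(b) - trace(a^4 b)  (eliminate b^-1) = x^4*y - x^3*z - 3*x^2*y + 2*x*z + y
trace(a^3 b^-2 a) = trace(a^4 b^-1) trace(b) - trace(a^4)  (eliminate b^-1) = x^4*y^2 - x^3*y*z - x^4 - 3*x^2*y^2 + 2*x*y*z + 4*x^2 + y^2 - 2
trace(a b a^3 b) = trace(a) trace(a b a b a) - trace(a b a b)  (reduce the a square) = x^2*z^2 - x*y*z - x^2 - z^2 + 2
trace(a b a^3 b^-1) = trace(a b a^3) trace(b) - trace(a b a^3 b)  (eliminate b^-1) = x^3*y*z - x^2*y^2 - x^2*z^2 - x*y*z + x^2 + y^2 + z^2 - 2
trace(a^3 b^-2 a b) = trace(a b a^3 b^-1) trace(b) - trace(a b a^3)  (eliminate b^-1) = x^3*y^2*z - x^2*y^3 - x^2*y*z^2 - x^3*z - x*y^2*z + 2*x^2*y + y^3 + y*z^2 + 2*x*z - 3*y
trace(a b^-2 a b^-1 a^2) = trace(a^3 b^-2 a) trace(b) - trace(a^3 b^-2 a b)  (eliminate b^-1) = x^4*y^3 - 2*x^3*y^2*z - x^4*y - 2*x^2*y^3 + x^2*y*z^2 + x^3*z + 3*x*y^2*z + 2*x^2*y - y*z^2 - 2*x*z + y
trace(b^-1 a^2 b a) = trace(a^2 b a) trace(b) - trace(a^2 b a b)  (eliminate b^-1) = x^2*y*z - x*y^2 - x*z^2 + x
trace(a b a b^-2 a) = trace(b^-1 a^2 b a) trace(b) - trace(b^-1 a^2 b a b)  (eliminate b^-1) = x^2*y^2*z - x*y^3 - x*y*z^2 - x^2*z + 2*x*y + z
trace(a b a b a b) = trace(b a b a) trace(b a) - trace(a b)  (split on b) = z^3 - 3*z
trace(b^-1 a b a b a) = trace(a b a b a) trace(b) - trace(a b a b a b)  (eliminate b^-1) = x*y*z^2 - y^2*z - z^3 - x*y + 3*z
trace(a b a b^-2 a b) = trace(b^-1 a b a b a) trace(b) - trace(b^-1 a b a b a b)  (eliminate b^-1) = x*y^2*z^2 - y^3*z - y*z^3 - x*y^2 - x*z^2 + 4*y*z + x
trace(a b^-2 a b^-1 a b) = trace(a b a b^-2 a) trace(b) - trace(a b a b^-2 a b)  (eliminate b^-1) = x^2*y^3*z - x*y^4 - 2*x*y^2*z^2 - x^2*y*z + y^3*z + y*z^3 + 3*x*y^2 + x*z^2 - 3*y*z - x
assemble the triple (trace(r) - 2; trace(r a) - x; trace(r b) - y)

x^3*y^3 - 2*x^2*y^2*z - x^3*y - x*y^3 + x*y*z^2 + x^2*z + y^2*z + x*y - z - 2; x^4*y^3 - 2*x^3*y^2*z - x^4*y - 2*x^2*y^3 + x^2*y*z^2 + x^3*z + 3*x*y^2*z + 2*x^2*y - y*z^2 - 2*x*z - x + y; x^2*y^3*z - x*y^4 - 2*x*y^2*z^2 - x^2*y*z + y^3*z + y*z^3 + 3*x*y^2 + x*z^2 - 3*y*z - x - y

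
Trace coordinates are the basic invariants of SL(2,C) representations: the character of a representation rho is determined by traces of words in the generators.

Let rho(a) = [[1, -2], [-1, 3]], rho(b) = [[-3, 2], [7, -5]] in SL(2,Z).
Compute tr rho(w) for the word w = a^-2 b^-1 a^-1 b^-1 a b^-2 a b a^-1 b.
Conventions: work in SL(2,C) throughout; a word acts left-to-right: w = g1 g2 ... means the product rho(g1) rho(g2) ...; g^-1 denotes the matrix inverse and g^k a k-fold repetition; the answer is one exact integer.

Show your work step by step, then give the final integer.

rho(a^-1) = [[3, 2], [1, 1]]
... * rho(a^-1) = [[3, 2], [1, 1]]  ->  [[11, 8], [4, 3]]
... * rho(b^-1) = [[-5, -2], [-7, -3]]  ->  [[-111, -46], [-41, -17]]
... * rho(a^-1) = [[3, 2], [1, 1]]  ->  [[-379, -268], [-140, -99]]
... * rho(b^-1) = [[-5, -2], [-7, -3]]  ->  [[3771, 1562], [1393, 577]]
... * rho(a) = [[1, -2], [-1, 3]]  ->  [[2209, -2856], [816, -1055]]
... * rho(b^-1) = [[-5, -2], [-7, -3]]  ->  [[8947, 4150], [3305, 1533]]
... * rho(b^-1) = [[-5, -2], [-7, -3]]  ->  [[-73785, -30344], [-27256, -11209]]
... * rho(a) = [[1, -2], [-1, 3]]  ->  [[-43441, 56538], [-16047, 20885]]
... * rho(b) = [[-3, 2], [7, -5]]  ->  [[526089, -369572], [194336, -136519]]
... * rho(a^-1) = [[3, 2], [1, 1]]  ->  [[1208695, 682606], [446489, 252153]]
... * rho(b) = [[-3, 2], [7, -5]]  ->  [[1152157, -995640], [425604, -367787]]
tr = 1152157 + -367787 = 784370

784370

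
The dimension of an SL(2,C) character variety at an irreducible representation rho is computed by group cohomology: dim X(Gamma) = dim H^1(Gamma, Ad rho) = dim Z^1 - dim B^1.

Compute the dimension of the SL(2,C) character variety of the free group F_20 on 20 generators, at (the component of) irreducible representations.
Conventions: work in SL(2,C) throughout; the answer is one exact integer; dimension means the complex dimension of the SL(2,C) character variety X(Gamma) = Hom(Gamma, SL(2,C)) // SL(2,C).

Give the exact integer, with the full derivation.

57

Gamma = F_20 has 20 generators and no relators.
So Z^1 = (sl_2)^20 in full: dim Z^1 = 60.
At an irreducible rho the centralizer of the image in sl_2 is 0, so the coboundary map sl_2 -> Z^1 is injective: dim B^1 = 3.
Therefore dim X = 60 - 3 = 57.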